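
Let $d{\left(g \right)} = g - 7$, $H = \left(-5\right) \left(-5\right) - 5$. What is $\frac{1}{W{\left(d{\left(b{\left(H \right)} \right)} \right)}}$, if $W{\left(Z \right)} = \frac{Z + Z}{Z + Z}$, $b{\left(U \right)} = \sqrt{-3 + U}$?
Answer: $1$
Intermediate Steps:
$H = 20$ ($H = 25 - 5 = 20$)
$d{\left(g \right)} = -7 + g$ ($d{\left(g \right)} = g - 7 = -7 + g$)
$W{\left(Z \right)} = 1$ ($W{\left(Z \right)} = \frac{2 Z}{2 Z} = 2 Z \frac{1}{2 Z} = 1$)
$\frac{1}{W{\left(d{\left(b{\left(H \right)} \right)} \right)}} = 1^{-1} = 1$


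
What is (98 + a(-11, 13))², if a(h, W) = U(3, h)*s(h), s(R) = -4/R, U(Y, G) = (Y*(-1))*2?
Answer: 1110916/121 ≈ 9181.1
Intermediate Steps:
U(Y, G) = -2*Y (U(Y, G) = -Y*2 = -2*Y)
a(h, W) = 24/h (a(h, W) = (-2*3)*(-4/h) = -(-24)/h = 24/h)
(98 + a(-11, 13))² = (98 + 24/(-11))² = (98 + 24*(-1/11))² = (98 - 24/11)² = (1054/11)² = 1110916/121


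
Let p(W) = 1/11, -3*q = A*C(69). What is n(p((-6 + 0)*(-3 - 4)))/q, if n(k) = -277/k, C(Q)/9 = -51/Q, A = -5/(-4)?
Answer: -280324/255 ≈ -1099.3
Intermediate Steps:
A = 5/4 (A = -5*(-¼) = 5/4 ≈ 1.2500)
C(Q) = -459/Q (C(Q) = 9*(-51/Q) = -459/Q)
q = 255/92 (q = -5*(-459/69)/12 = -5*(-459*1/69)/12 = -5*(-153)/(12*23) = -⅓*(-765/92) = 255/92 ≈ 2.7717)
p(W) = 1/11
n(p((-6 + 0)*(-3 - 4)))/q = (-277/1/11)/(255/92) = -277*11*(92/255) = -3047*92/255 = -280324/255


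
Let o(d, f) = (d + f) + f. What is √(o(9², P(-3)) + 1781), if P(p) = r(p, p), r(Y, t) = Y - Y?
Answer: 7*√38 ≈ 43.151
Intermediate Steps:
r(Y, t) = 0
P(p) = 0
o(d, f) = d + 2*f
√(o(9², P(-3)) + 1781) = √((9² + 2*0) + 1781) = √((81 + 0) + 1781) = √(81 + 1781) = √1862 = 7*√38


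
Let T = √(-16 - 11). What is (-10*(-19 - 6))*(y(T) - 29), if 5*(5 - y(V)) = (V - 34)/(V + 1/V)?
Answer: -78675/13 - 2550*I*√3/13 ≈ -6051.9 - 339.75*I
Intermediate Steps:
T = 3*I*√3 (T = √(-27) = 3*I*√3 ≈ 5.1962*I)
y(V) = 5 - (-34 + V)/(5*(V + 1/V)) (y(V) = 5 - (V - 34)/(5*(V + 1/V)) = 5 - (-34 + V)/(5*(V + 1/V)))
(-10*(-19 - 6))*(y(T) - 29) = (-10*(-19 - 6))*((25 + 24*(3*I*√3)² + 34*(3*I*√3))/(5*(1 + (3*I*√3)²)) - 29) = (-10*(-25))*((25 + 24*(-27) + 102*I*√3)/(5*(1 - 27)) - 29) = 250*((⅕)*(25 - 648 + 102*I*√3)/(-26) - 29) = 250*((⅕)*(-1/26)*(-623 + 102*I*√3) - 29) = 250*((623/130 - 51*I*√3/65) - 29) = 250*(-3147/130 - 51*I*√3/65) = -78675/13 - 2550*I*√3/13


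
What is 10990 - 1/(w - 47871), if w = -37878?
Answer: 942381511/85749 ≈ 10990.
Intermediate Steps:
10990 - 1/(w - 47871) = 10990 - 1/(-37878 - 47871) = 10990 - 1/(-85749) = 10990 - 1*(-1/85749) = 10990 + 1/85749 = 942381511/85749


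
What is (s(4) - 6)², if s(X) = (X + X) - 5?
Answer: 9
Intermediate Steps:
s(X) = -5 + 2*X (s(X) = 2*X - 5 = -5 + 2*X)
(s(4) - 6)² = ((-5 + 2*4) - 6)² = ((-5 + 8) - 6)² = (3 - 6)² = (-3)² = 9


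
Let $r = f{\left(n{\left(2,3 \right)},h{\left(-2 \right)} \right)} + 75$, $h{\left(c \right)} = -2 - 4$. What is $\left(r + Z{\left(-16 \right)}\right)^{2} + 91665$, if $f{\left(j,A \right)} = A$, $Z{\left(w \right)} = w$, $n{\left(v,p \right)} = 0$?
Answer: $94474$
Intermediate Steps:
$h{\left(c \right)} = -6$ ($h{\left(c \right)} = -2 - 4 = -6$)
$r = 69$ ($r = -6 + 75 = 69$)
$\left(r + Z{\left(-16 \right)}\right)^{2} + 91665 = \left(69 - 16\right)^{2} + 91665 = 53^{2} + 91665 = 2809 + 91665 = 94474$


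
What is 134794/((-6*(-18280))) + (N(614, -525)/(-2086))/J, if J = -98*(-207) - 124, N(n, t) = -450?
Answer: 708650780251/576614247720 ≈ 1.2290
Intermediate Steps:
J = 20162 (J = 20286 - 124 = 20162)
134794/((-6*(-18280))) + (N(614, -525)/(-2086))/J = 134794/((-6*(-18280))) - 450/(-2086)/20162 = 134794/109680 - 450*(-1/2086)*(1/20162) = 134794*(1/109680) + (225/1043)*(1/20162) = 67397/54840 + 225/21028966 = 708650780251/576614247720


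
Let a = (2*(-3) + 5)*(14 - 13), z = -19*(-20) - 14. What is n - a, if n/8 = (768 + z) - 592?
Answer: 4337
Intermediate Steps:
z = 366 (z = 380 - 14 = 366)
a = -1 (a = (-6 + 5)*1 = -1*1 = -1)
n = 4336 (n = 8*((768 + 366) - 592) = 8*(1134 - 592) = 8*542 = 4336)
n - a = 4336 - 1*(-1) = 4336 + 1 = 4337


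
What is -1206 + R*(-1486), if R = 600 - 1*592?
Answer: -13094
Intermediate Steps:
R = 8 (R = 600 - 592 = 8)
-1206 + R*(-1486) = -1206 + 8*(-1486) = -1206 - 11888 = -13094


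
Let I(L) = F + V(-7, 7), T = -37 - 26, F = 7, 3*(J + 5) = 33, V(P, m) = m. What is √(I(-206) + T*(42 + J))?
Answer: I*√3010 ≈ 54.863*I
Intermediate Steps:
J = 6 (J = -5 + (⅓)*33 = -5 + 11 = 6)
T = -63
I(L) = 14 (I(L) = 7 + 7 = 14)
√(I(-206) + T*(42 + J)) = √(14 - 63*(42 + 6)) = √(14 - 63*48) = √(14 - 3024) = √(-3010) = I*√3010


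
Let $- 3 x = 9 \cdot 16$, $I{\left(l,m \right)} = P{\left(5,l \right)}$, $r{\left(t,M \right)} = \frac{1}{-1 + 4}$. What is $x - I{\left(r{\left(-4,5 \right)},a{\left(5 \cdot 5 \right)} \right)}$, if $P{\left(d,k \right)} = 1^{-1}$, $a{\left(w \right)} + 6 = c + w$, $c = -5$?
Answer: $-49$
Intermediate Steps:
$a{\left(w \right)} = -11 + w$ ($a{\left(w \right)} = -6 + \left(-5 + w\right) = -11 + w$)
$r{\left(t,M \right)} = \frac{1}{3}$
$P{\left(d,k \right)} = 1$
$I{\left(l,m \right)} = 1$
$x = -48$ ($x = - \frac{9 \cdot 16}{3} = \left(- \frac{1}{3}\right) 144 = -48$)
$x - I{\left(r{\left(-4,5 \right)},a{\left(5 \cdot 5 \right)} \right)} = -48 - 1 = -49$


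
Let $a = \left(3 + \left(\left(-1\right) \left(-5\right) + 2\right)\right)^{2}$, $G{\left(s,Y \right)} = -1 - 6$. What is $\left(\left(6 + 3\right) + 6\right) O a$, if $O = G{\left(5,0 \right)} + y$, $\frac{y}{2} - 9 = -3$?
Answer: $7500$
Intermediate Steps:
$y = 12$ ($y = 18 + 2 \left(-3\right) = 18 - 6 = 12$)
$G{\left(s,Y \right)} = -7$ ($G{\left(s,Y \right)} = -1 - 6 = -7$)
$O = 5$ ($O = -7 + 12 = 5$)
$a = 100$ ($a = \left(3 + \left(5 + 2\right)\right)^{2} = \left(3 + 7\right)^{2} = 10^{2} = 100$)
$\left(\left(6 + 3\right) + 6\right) O a = \left(\left(6 + 3\right) + 6\right) 5 \cdot 100 = \left(9 + 6\right) 5 \cdot 100 = 15 \cdot 5 \cdot 100 = 75 \cdot 100 = 7500$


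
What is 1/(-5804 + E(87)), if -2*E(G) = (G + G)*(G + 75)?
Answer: -1/19898 ≈ -5.0256e-5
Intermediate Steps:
E(G) = -G*(75 + G) (E(G) = -(G + G)*(G + 75)/2 = -2*G*(75 + G)/2 = -G*(75 + G))
1/(-5804 + E(87)) = 1/(-5804 - 1*87*(75 + 87)) = 1/(-5804 - 1*87*162) = 1/(-5804 - 14094) = 1/(-19898) = -1/19898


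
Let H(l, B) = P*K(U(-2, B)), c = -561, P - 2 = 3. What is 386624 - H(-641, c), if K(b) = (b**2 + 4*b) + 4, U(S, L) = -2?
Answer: 386624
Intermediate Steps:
P = 5 (P = 2 + 3 = 5)
K(b) = 4 + b**2 + 4*b
H(l, B) = 0 (H(l, B) = 5*(4 + (-2)**2 + 4*(-2)) = 5*(4 + 4 - 8) = 5*0 = 0)
386624 - H(-641, c) = 386624 - 1*0 = 386624 + 0 = 386624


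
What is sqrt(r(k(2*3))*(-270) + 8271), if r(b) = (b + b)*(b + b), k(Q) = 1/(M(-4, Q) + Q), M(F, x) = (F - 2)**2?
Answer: sqrt(405249)/7 ≈ 90.942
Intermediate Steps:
M(F, x) = (-2 + F)**2
k(Q) = 1/(36 + Q) (k(Q) = 1/((-2 - 4)**2 + Q) = 1/((-6)**2 + Q) = 1/(36 + Q))
r(b) = 4*b**2 (r(b) = (2*b)*(2*b) = 4*b**2)
sqrt(r(k(2*3))*(-270) + 8271) = sqrt((4*(1/(36 + 2*3))**2)*(-270) + 8271) = sqrt((4*(1/(36 + 6))**2)*(-270) + 8271) = sqrt((4*(1/42)**2)*(-270) + 8271) = sqrt((4*(1/1764))*(-270) + 8271) = sqrt((1/441)*(-270) + 8271) = sqrt(-30/49 + 8271) = sqrt(405249/49) = sqrt(405249)/7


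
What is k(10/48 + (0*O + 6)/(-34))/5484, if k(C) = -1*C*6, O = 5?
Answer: -13/372912 ≈ -3.4861e-5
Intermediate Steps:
k(C) = -6*C (k(C) = -C*6 = -6*C)
k(10/48 + (0*O + 6)/(-34))/5484 = -6*(10/48 + (0*5 + 6)/(-34))/5484 = -6*(10*(1/48) + (0 + 6)*(-1/34))*(1/5484) = -6*(5/24 + 6*(-1/34))*(1/5484) = -6*(5/24 - 3/17)*(1/5484) = -6*13/408*(1/5484) = -13/68*1/5484 = -13/372912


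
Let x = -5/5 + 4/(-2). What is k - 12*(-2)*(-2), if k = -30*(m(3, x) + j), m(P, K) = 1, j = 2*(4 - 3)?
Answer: -138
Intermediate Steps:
x = -3 (x = -5*⅕ + 4*(-½) = -1 - 2 = -3)
j = 2 (j = 2*1 = 2)
k = -90 (k = -30*(1 + 2) = -30*3 = -90)
k - 12*(-2)*(-2) = -90 - 12*(-2)*(-2) = -90 - (-24)*(-2) = -90 - 1*48 = -90 - 48 = -138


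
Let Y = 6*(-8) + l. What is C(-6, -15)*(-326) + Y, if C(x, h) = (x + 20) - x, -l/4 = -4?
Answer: -6552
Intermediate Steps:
l = 16 (l = -4*(-4) = 16)
Y = -32 (Y = 6*(-8) + 16 = -48 + 16 = -32)
C(x, h) = 20 (C(x, h) = (20 + x) - x = 20)
C(-6, -15)*(-326) + Y = 20*(-326) - 32 = -6520 - 32 = -6552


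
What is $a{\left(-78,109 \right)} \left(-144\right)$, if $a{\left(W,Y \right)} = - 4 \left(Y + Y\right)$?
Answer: $125568$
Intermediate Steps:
$a{\left(W,Y \right)} = - 8 Y$ ($a{\left(W,Y \right)} = - 4 \cdot 2 Y = - 8 Y$)
$a{\left(-78,109 \right)} \left(-144\right) = \left(-8\right) 109 \left(-144\right) = \left(-872\right) \left(-144\right) = 125568$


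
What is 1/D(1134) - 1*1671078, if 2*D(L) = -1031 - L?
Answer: -3617883872/2165 ≈ -1.6711e+6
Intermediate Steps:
D(L) = -1031/2 - L/2 (D(L) = (-1031 - L)/2 = -1031/2 - L/2)
1/D(1134) - 1*1671078 = 1/(-1031/2 - ½*1134) - 1*1671078 = 1/(-1031/2 - 567) - 1671078 = 1/(-2165/2) - 1671078 = -2/2165 - 1671078 = -3617883872/2165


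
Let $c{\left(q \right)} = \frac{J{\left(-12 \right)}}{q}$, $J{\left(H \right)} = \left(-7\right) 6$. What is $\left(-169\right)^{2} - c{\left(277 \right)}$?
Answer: $\frac{7911439}{277} \approx 28561.0$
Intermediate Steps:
$J{\left(H \right)} = -42$
$c{\left(q \right)} = - \frac{42}{q}$
$\left(-169\right)^{2} - c{\left(277 \right)} = \left(-169\right)^{2} - - \frac{42}{277} = 28561 - \left(-42\right) \frac{1}{277} = 28561 - - \frac{42}{277} = 28561 + \frac{42}{277} = \frac{7911439}{277}$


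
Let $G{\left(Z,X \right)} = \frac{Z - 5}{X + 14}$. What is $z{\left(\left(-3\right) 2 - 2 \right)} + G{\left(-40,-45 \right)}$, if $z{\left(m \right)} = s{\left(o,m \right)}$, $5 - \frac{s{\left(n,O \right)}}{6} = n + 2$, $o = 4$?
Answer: $- \frac{141}{31} \approx -4.5484$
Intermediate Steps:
$G{\left(Z,X \right)} = \frac{-5 + Z}{14 + X}$
$s{\left(n,O \right)} = 18 - 6 n$ ($s{\left(n,O \right)} = 30 - 6 \left(n + 2\right) = 30 - 6 \left(2 + n\right) = 30 - \left(12 + 6 n\right) = 18 - 6 n$)
$z{\left(m \right)} = -6$ ($z{\left(m \right)} = 18 - 24 = -6$)
$z{\left(\left(-3\right) 2 - 2 \right)} + G{\left(-40,-45 \right)} = -6 + \frac{-5 - 40}{14 - 45} = -6 + \frac{1}{-31} \left(-45\right) = -6 - - \frac{45}{31} = -6 + \frac{45}{31} = - \frac{141}{31}$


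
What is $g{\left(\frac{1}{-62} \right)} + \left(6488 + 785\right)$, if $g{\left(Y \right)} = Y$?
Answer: $\frac{450925}{62} \approx 7273.0$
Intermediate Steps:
$g{\left(\frac{1}{-62} \right)} + \left(6488 + 785\right) = \frac{1}{-62} + \left(6488 + 785\right) = - \frac{1}{62} + 7273 = \frac{450925}{62}$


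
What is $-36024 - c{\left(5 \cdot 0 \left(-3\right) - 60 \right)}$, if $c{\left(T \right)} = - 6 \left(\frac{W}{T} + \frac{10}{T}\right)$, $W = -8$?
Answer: $- \frac{180121}{5} \approx -36024.0$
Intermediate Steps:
$c{\left(T \right)} = - \frac{12}{T}$ ($c{\left(T \right)} = - 6 \left(- \frac{8}{T} + \frac{10}{T}\right) = - 6 \frac{2}{T} = - \frac{12}{T}$)
$-36024 - c{\left(5 \cdot 0 \left(-3\right) - 60 \right)} = -36024 - - \frac{12}{5 \cdot 0 \left(-3\right) - 60} = -36024 - - \frac{12}{0 \left(-3\right) - 60} = -36024 - - \frac{12}{0 - 60} = -36024 - - \frac{12}{-60} = -36024 - \left(-12\right) \left(- \frac{1}{60}\right) = -36024 - \frac{1}{5} = - \frac{180121}{5}$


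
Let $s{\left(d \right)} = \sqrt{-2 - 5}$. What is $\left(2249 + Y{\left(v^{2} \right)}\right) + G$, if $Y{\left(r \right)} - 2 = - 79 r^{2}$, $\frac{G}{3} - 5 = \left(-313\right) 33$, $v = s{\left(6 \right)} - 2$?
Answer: $-20584 - 1896 i \sqrt{7} \approx -20584.0 - 5016.3 i$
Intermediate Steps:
$s{\left(d \right)} = i \sqrt{7}$ ($s{\left(d \right)} = \sqrt{-7} = i \sqrt{7}$)
$v = -2 + i \sqrt{7}$ ($v = i \sqrt{7} - 2 = -2 + i \sqrt{7} \approx -2.0 + 2.6458 i$)
$G = -30972$ ($G = 15 + 3 \left(\left(-313\right) 33\right) = 15 + 3 \left(-10329\right) = 15 - 30987 = -30972$)
$Y{\left(r \right)} = 2 - 79 r^{2}$
$\left(2249 + Y{\left(v^{2} \right)}\right) + G = \left(2249 + \left(2 - 79 \left(\left(-2 + i \sqrt{7}\right)^{2}\right)^{2}\right)\right) - 30972 = \left(2249 + \left(2 - 79 \left(-2 + i \sqrt{7}\right)^{4}\right)\right) - 30972 = \left(2251 - 79 \left(-2 + i \sqrt{7}\right)^{4}\right) - 30972 = -28721 - 79 \left(-2 + i \sqrt{7}\right)^{4}$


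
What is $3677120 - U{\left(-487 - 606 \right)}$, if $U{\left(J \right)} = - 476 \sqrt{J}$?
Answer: $3677120 + 476 i \sqrt{1093} \approx 3.6771 \cdot 10^{6} + 15737.0 i$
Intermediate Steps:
$3677120 - U{\left(-487 - 606 \right)} = 3677120 - - 476 \sqrt{-487 - 606} = 3677120 - - 476 \sqrt{-1093} = 3677120 - - 476 i \sqrt{1093} = 3677120 + 476 i \sqrt{1093}$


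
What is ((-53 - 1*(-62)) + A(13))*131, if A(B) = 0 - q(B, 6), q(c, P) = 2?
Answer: 917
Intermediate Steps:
A(B) = -2 (A(B) = 0 - 1*2 = 0 - 2 = -2)
((-53 - 1*(-62)) + A(13))*131 = ((-53 - 1*(-62)) - 2)*131 = ((-53 + 62) - 2)*131 = (9 - 2)*131 = 7*131 = 917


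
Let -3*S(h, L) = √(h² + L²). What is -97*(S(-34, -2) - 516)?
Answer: 50052 + 194*√290/3 ≈ 51153.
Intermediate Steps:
S(h, L) = -√(L² + h²)/3 (S(h, L) = -√(h² + L²)/3 = -√(L² + h²)/3)
-97*(S(-34, -2) - 516) = -97*(-√((-2)² + (-34)²)/3 - 516) = -97*(-√(4 + 1156)/3 - 516) = -97*(-2*√290/3 - 516) = -97*(-516 - 2*√290/3) = 50052 + 194*√290/3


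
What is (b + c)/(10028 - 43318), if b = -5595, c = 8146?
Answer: -2551/33290 ≈ -0.076630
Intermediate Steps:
(b + c)/(10028 - 43318) = (-5595 + 8146)/(10028 - 43318) = 2551/(-33290) = 2551*(-1/33290) = -2551/33290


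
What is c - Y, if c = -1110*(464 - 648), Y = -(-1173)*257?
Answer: -97221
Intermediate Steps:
Y = 301461 (Y = -391*(-771) = 301461)
c = 204240 (c = -1110*(-184) = 204240)
c - Y = 204240 - 1*301461 = 204240 - 301461 = -97221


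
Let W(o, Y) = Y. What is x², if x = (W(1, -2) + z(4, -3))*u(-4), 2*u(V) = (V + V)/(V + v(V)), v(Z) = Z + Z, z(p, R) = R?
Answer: 25/9 ≈ 2.7778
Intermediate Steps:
v(Z) = 2*Z
u(V) = ⅓ (u(V) = ((V + V)/(V + 2*V))/2 = ((2*V)/((3*V)))/2 = ((2*V)*(1/(3*V)))/2 = (½)*(⅔) = ⅓)
x = -5/3 (x = (-2 - 3)*(⅓) = -5*⅓ = -5/3 ≈ -1.6667)
x² = (-5/3)² = 25/9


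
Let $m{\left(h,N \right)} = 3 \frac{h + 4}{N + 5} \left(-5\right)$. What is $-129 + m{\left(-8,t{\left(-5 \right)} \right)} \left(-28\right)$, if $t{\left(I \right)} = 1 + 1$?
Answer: $-369$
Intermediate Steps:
$t{\left(I \right)} = 2$
$m{\left(h,N \right)} = - \frac{15 \left(4 + h\right)}{5 + N}$ ($m{\left(h,N \right)} = 3 \frac{4 + h}{5 + N} \left(-5\right) = \frac{3 \left(4 + h\right)}{5 + N} \left(-5\right) = - \frac{15 \left(4 + h\right)}{5 + N}$)
$-129 + m{\left(-8,t{\left(-5 \right)} \right)} \left(-28\right) = -129 + \frac{15 \left(-4 - -8\right)}{5 + 2} \left(-28\right) = -129 + \frac{15 \left(-4 + 8\right)}{7} \left(-28\right) = -129 + 15 \cdot \frac{1}{7} \cdot 4 \left(-28\right) = -129 + \frac{60}{7} \left(-28\right) = -129 - 240 = -369$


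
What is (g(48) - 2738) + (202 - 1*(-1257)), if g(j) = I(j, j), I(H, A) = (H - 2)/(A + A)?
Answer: -61369/48 ≈ -1278.5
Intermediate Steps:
I(H, A) = (-2 + H)/(2*A) (I(H, A) = (-2 + H)/((2*A)) = (-2 + H)*(1/(2*A)) = (-2 + H)/(2*A))
g(j) = (-2 + j)/(2*j)
(g(48) - 2738) + (202 - 1*(-1257)) = ((1/2)*(-2 + 48)/48 - 2738) + (202 - 1*(-1257)) = ((1/2)*(1/48)*46 - 2738) + (202 + 1257) = (23/48 - 2738) + 1459 = -131401/48 + 1459 = -61369/48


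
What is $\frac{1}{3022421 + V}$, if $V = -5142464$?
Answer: $- \frac{1}{2120043} \approx -4.7169 \cdot 10^{-7}$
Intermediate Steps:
$\frac{1}{3022421 + V} = \frac{1}{3022421 - 5142464} = \frac{1}{-2120043} = - \frac{1}{2120043}$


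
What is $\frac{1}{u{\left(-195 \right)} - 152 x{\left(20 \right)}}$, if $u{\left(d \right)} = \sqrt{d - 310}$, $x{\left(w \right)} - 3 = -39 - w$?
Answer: $\frac{8512}{72454649} - \frac{i \sqrt{505}}{72454649} \approx 0.00011748 - 3.1016 \cdot 10^{-7} i$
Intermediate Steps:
$x{\left(w \right)} = -36 - w$ ($x{\left(w \right)} = 3 - \left(39 + w\right) = -36 - w$)
$u{\left(d \right)} = \sqrt{-310 + d}$
$\frac{1}{u{\left(-195 \right)} - 152 x{\left(20 \right)}} = \frac{1}{\sqrt{-310 - 195} - 152 \left(-36 - 20\right)} = \frac{1}{\sqrt{-505} - 152 \left(-36 - 20\right)} = \frac{1}{i \sqrt{505} - -8512} = \frac{1}{i \sqrt{505} + 8512} = \frac{1}{8512 + i \sqrt{505}}$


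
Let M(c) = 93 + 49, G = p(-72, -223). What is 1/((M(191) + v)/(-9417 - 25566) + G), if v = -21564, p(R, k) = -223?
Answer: -34983/7779787 ≈ -0.0044966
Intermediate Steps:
G = -223
M(c) = 142
1/((M(191) + v)/(-9417 - 25566) + G) = 1/((142 - 21564)/(-9417 - 25566) - 223) = 1/(-21422/(-34983) - 223) = 1/(-21422*(-1/34983) - 223) = 1/(21422/34983 - 223) = 1/(-7779787/34983) = -34983/7779787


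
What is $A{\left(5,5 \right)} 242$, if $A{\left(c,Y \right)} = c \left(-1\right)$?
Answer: $-1210$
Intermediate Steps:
$A{\left(c,Y \right)} = - c$
$A{\left(5,5 \right)} 242 = \left(-1\right) 5 \cdot 242 = \left(-5\right) 242 = -1210$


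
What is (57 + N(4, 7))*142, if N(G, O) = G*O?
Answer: 12070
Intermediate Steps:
(57 + N(4, 7))*142 = (57 + 4*7)*142 = (57 + 28)*142 = 85*142 = 12070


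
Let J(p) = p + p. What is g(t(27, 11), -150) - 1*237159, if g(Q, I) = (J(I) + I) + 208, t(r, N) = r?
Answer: -237401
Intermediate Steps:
J(p) = 2*p
g(Q, I) = 208 + 3*I (g(Q, I) = (2*I + I) + 208 = 3*I + 208 = 208 + 3*I)
g(t(27, 11), -150) - 1*237159 = (208 + 3*(-150)) - 1*237159 = (208 - 450) - 237159 = -242 - 237159 = -237401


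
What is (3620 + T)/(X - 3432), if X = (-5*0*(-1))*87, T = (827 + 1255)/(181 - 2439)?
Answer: -28573/27096 ≈ -1.0545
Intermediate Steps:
T = -1041/1129 (T = 2082/(-2258) = 2082*(-1/2258) = -1041/1129 ≈ -0.92206)
X = 0 (X = (0*(-1))*87 = 0*87 = 0)
(3620 + T)/(X - 3432) = (3620 - 1041/1129)/(0 - 3432) = (4085939/1129)/(-3432) = (4085939/1129)*(-1/3432) = -28573/27096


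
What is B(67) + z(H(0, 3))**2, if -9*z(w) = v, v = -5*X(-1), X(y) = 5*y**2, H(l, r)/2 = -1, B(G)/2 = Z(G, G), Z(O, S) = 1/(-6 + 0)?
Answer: 598/81 ≈ 7.3827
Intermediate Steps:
Z(O, S) = -1/6 (Z(O, S) = 1/(-6) = -1/6)
B(G) = -1/3 (B(G) = 2*(-1/6) = -1/3)
H(l, r) = -2 (H(l, r) = 2*(-1) = -2)
v = -25 (v = -25*(-1)**2 = -25 ≈ -25.000)
z(w) = 25/9 (z(w) = -1/9*(-25) = 25/9)
B(67) + z(H(0, 3))**2 = -1/3 + (25/9)**2 = -1/3 + 625/81 = 598/81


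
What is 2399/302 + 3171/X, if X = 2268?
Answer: 152347/16308 ≈ 9.3419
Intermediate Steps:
2399/302 + 3171/X = 2399/302 + 3171/2268 = 2399*(1/302) + 3171*(1/2268) = 2399/302 + 151/108 = 152347/16308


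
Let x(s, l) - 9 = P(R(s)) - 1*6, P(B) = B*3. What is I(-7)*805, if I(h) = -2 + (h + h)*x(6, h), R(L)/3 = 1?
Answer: -136850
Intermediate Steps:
R(L) = 3 (R(L) = 3*1 = 3)
P(B) = 3*B
x(s, l) = 12 (x(s, l) = 9 + (3*3 - 1*6) = 9 + (9 - 6) = 9 + 3 = 12)
I(h) = -2 + 24*h (I(h) = -2 + (h + h)*12 = -2 + (2*h)*12 = -2 + 24*h)
I(-7)*805 = (-2 + 24*(-7))*805 = (-2 - 168)*805 = -170*805 = -136850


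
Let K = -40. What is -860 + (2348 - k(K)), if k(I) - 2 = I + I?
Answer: 1566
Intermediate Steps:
k(I) = 2 + 2*I (k(I) = 2 + (I + I) = 2 + 2*I)
-860 + (2348 - k(K)) = -860 + (2348 - (2 + 2*(-40))) = -860 + (2348 - (2 - 80)) = -860 + (2348 - 1*(-78)) = -860 + (2348 + 78) = -860 + 2426 = 1566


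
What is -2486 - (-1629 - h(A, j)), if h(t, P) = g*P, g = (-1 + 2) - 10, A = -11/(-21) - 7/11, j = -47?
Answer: -434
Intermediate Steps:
A = -26/231 (A = -11*(-1/21) - 7*1/11 = 11/21 - 7/11 = -26/231 ≈ -0.11255)
g = -9 (g = 1 - 10 = -9)
h(t, P) = -9*P
-2486 - (-1629 - h(A, j)) = -2486 - (-1629 - (-9)*(-47)) = -2486 - (-1629 - 1*423) = -2486 - (-1629 - 423) = -2486 - 1*(-2052) = -2486 + 2052 = -434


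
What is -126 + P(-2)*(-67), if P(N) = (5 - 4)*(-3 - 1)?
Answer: 142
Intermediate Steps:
P(N) = -4 (P(N) = 1*(-4) = -4)
-126 + P(-2)*(-67) = -126 - 4*(-67) = -126 + 268 = 142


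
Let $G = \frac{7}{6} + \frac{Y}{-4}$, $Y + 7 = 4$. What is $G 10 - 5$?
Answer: $\frac{85}{6} \approx 14.167$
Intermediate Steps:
$Y = -3$ ($Y = -7 + 4 = -3$)
$G = \frac{23}{12}$ ($G = \frac{7}{6} - \frac{3}{-4} = 7 \cdot \frac{1}{6} - - \frac{3}{4} = \frac{7}{6} + \frac{3}{4} = \frac{23}{12} \approx 1.9167$)
$G 10 - 5 = \frac{23}{12} \cdot 10 - 5 = \frac{115}{6} - 5 = \frac{85}{6}$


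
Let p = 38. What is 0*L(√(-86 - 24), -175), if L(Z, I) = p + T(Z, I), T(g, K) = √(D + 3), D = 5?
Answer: 0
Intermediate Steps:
T(g, K) = 2*√2 (T(g, K) = √(5 + 3) = √8 = 2*√2)
L(Z, I) = 38 + 2*√2
0*L(√(-86 - 24), -175) = 0*(38 + 2*√2) = 0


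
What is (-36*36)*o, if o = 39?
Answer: -50544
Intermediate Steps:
(-36*36)*o = -36*36*39 = -1296*39 = -50544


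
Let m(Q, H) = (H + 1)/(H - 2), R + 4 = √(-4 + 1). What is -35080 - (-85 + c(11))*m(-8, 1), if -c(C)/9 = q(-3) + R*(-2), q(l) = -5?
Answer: -35304 + 36*I*√3 ≈ -35304.0 + 62.354*I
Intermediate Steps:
R = -4 + I*√3 (R = -4 + √(-4 + 1) = -4 + √(-3) = -4 + I*√3 ≈ -4.0 + 1.732*I)
m(Q, H) = (1 + H)/(-2 + H)
c(C) = -27 + 18*I*√3 (c(C) = -9*(-5 + (-4 + I*√3)*(-2)) = -9*(-5 + (8 - 2*I*√3)) = -9*(3 - 2*I*√3) = -27 + 18*I*√3)
-35080 - (-85 + c(11))*m(-8, 1) = -35080 - (-85 + (-27 + 18*I*√3))*(1 + 1)/(-2 + 1) = -35080 - (-112 + 18*I*√3)*2/(-1) = -35080 - (-112 + 18*I*√3)*(-1*2) = -35080 - (-112 + 18*I*√3)*(-2) = -35080 - (224 - 36*I*√3) = -35080 + (-224 + 36*I*√3) = -35304 + 36*I*√3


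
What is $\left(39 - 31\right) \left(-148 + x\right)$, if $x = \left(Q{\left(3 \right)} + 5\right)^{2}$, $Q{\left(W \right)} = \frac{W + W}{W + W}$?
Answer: $-896$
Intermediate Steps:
$Q{\left(W \right)} = 1$ ($Q{\left(W \right)} = \frac{2 W}{2 W} = 2 W \frac{1}{2 W} = 1$)
$x = 36$ ($x = \left(1 + 5\right)^{2} = 6^{2} = 36$)
$\left(39 - 31\right) \left(-148 + x\right) = \left(39 - 31\right) \left(-148 + 36\right) = 8 \left(-112\right) = -896$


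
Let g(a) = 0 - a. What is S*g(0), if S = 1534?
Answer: 0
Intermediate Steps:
g(a) = -a
S*g(0) = 1534*(-1*0) = 1534*0 = 0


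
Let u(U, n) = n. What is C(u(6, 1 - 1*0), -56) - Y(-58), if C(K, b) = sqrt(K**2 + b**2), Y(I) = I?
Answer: 58 + sqrt(3137) ≈ 114.01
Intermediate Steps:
C(u(6, 1 - 1*0), -56) - Y(-58) = sqrt((1 - 1*0)**2 + (-56)**2) - 1*(-58) = sqrt((1 + 0)**2 + 3136) + 58 = sqrt(1**2 + 3136) + 58 = sqrt(1 + 3136) + 58 = sqrt(3137) + 58 = 58 + sqrt(3137)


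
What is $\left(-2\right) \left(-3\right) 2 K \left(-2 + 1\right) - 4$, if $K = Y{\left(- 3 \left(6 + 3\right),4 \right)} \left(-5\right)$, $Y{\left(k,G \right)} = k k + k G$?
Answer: $37256$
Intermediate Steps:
$Y{\left(k,G \right)} = k^{2} + G k$
$K = -3105$ ($K = - 3 \left(6 + 3\right) \left(4 - 3 \left(6 + 3\right)\right) \left(-5\right) = \left(-3\right) 9 \left(4 - 27\right) \left(-5\right) = - 27 \left(4 - 27\right) \left(-5\right) = \left(-27\right) \left(-23\right) \left(-5\right) = 621 \left(-5\right) = -3105$)
$\left(-2\right) \left(-3\right) 2 K \left(-2 + 1\right) - 4 = \left(-2\right) \left(-3\right) 2 \left(- 3105 \left(-2 + 1\right)\right) - 4 = 6 \cdot 2 \left(\left(-3105\right) \left(-1\right)\right) - 4 = 12 \cdot 3105 - 4 = 37260 - 4 = 37256$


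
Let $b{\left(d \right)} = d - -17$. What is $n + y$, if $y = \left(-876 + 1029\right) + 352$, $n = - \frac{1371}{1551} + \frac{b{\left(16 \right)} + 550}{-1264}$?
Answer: $\frac{329132381}{653488} \approx 503.65$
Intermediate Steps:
$b{\left(d \right)} = 17 + d$ ($b{\left(d \right)} = d + 17 = 17 + d$)
$n = - \frac{879059}{653488}$ ($n = - \frac{1371}{1551} + \frac{\left(17 + 16\right) + 550}{-1264} = \left(-1371\right) \frac{1}{1551} + \left(33 + 550\right) \left(- \frac{1}{1264}\right) = - \frac{457}{517} + 583 \left(- \frac{1}{1264}\right) = - \frac{457}{517} - \frac{583}{1264} = - \frac{879059}{653488} \approx -1.3452$)
$y = 505$ ($y = 153 + 352 = 505$)
$n + y = - \frac{879059}{653488} + 505 = \frac{329132381}{653488}$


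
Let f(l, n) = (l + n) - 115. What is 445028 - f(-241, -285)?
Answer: 445669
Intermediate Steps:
f(l, n) = -115 + l + n
445028 - f(-241, -285) = 445028 - (-115 - 241 - 285) = 445028 - 1*(-641) = 445028 + 641 = 445669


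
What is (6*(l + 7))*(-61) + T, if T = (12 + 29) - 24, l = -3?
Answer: -1447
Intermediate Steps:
T = 17 (T = 41 - 24 = 17)
(6*(l + 7))*(-61) + T = (6*(-3 + 7))*(-61) + 17 = (6*4)*(-61) + 17 = 24*(-61) + 17 = -1464 + 17 = -1447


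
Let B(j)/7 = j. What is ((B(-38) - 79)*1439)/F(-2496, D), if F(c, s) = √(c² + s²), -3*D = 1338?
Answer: -496455*√1607233/3214466 ≈ -195.80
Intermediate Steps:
D = -446 (D = -⅓*1338 = -446)
B(j) = 7*j
((B(-38) - 79)*1439)/F(-2496, D) = ((7*(-38) - 79)*1439)/(√((-2496)² + (-446)²)) = ((-266 - 79)*1439)/(√(6230016 + 198916)) = (-345*1439)/(√6428932) = -496455*√1607233/3214466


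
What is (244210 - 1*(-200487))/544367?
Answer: 444697/544367 ≈ 0.81691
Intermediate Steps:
(244210 - 1*(-200487))/544367 = (244210 + 200487)*(1/544367) = 444697*(1/544367) = 444697/544367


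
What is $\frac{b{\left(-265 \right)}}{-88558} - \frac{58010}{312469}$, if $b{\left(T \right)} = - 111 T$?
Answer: $- \frac{14328525215}{27671629702} \approx -0.51781$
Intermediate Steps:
$\frac{b{\left(-265 \right)}}{-88558} - \frac{58010}{312469} = \frac{\left(-111\right) \left(-265\right)}{-88558} - \frac{58010}{312469} = 29415 \left(- \frac{1}{88558}\right) - \frac{58010}{312469} = - \frac{29415}{88558} - \frac{58010}{312469} = - \frac{14328525215}{27671629702}$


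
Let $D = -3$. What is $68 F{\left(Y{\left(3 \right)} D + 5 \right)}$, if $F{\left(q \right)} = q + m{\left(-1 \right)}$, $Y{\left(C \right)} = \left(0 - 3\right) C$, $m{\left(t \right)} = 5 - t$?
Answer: $2584$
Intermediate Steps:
$Y{\left(C \right)} = - 3 C$
$F{\left(q \right)} = 6 + q$ ($F{\left(q \right)} = q + \left(5 - -1\right) = q + \left(5 + 1\right) = q + 6 = 6 + q$)
$68 F{\left(Y{\left(3 \right)} D + 5 \right)} = 68 \left(6 + \left(\left(-3\right) 3 \left(-3\right) + 5\right)\right) = 68 \left(6 + \left(\left(-9\right) \left(-3\right) + 5\right)\right) = 68 \left(6 + \left(27 + 5\right)\right) = 68 \left(6 + 32\right) = 68 \cdot 38 = 2584$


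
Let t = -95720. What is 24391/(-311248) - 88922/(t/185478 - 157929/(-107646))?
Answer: -92099061782402806375/985021067497936 ≈ -93500.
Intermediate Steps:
24391/(-311248) - 88922/(t/185478 - 157929/(-107646)) = 24391/(-311248) - 88922/(-95720/185478 - 157929/(-107646)) = 24391*(-1/311248) - 88922/(-95720*1/185478 - 157929*(-1/107646)) = -24391/311248 - 88922/(-47860/92739 + 52643/35882) = -24391/311248 - 88922/3164746657/3327660798 = -24391/311248 - 88922*3327660798/3164746657 = -24391/311248 - 295902253479756/3164746657 = -92099061782402806375/985021067497936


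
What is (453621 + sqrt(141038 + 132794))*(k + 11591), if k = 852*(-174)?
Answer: -61990484997 - 273314*sqrt(68458) ≈ -6.2062e+10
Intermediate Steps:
k = -148248
(453621 + sqrt(141038 + 132794))*(k + 11591) = (453621 + sqrt(141038 + 132794))*(-148248 + 11591) = (453621 + sqrt(273832))*(-136657) = (453621 + 2*sqrt(68458))*(-136657) = -61990484997 - 273314*sqrt(68458)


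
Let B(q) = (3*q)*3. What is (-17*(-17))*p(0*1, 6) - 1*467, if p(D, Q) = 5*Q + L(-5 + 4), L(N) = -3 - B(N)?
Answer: 9937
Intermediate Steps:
B(q) = 9*q
L(N) = -3 - 9*N
p(D, Q) = 6 + 5*Q (p(D, Q) = 5*Q + (-3 - 9*(-5 + 4)) = 5*Q + (-3 - 9*(-1)) = 5*Q + (-3 + 9) = 5*Q + 6 = 6 + 5*Q)
(-17*(-17))*p(0*1, 6) - 1*467 = (-17*(-17))*(6 + 5*6) - 1*467 = 289*(6 + 30) - 467 = 289*36 - 467 = 10404 - 467 = 9937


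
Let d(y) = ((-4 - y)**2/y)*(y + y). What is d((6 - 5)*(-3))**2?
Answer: 4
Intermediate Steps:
d(y) = 2*(-4 - y)**2 (d(y) = ((-4 - y)**2/y)*(2*y) = 2*(-4 - y)**2)
d((6 - 5)*(-3))**2 = (2*(4 + (6 - 5)*(-3))**2)**2 = (2*(4 + 1*(-3))**2)**2 = (2*(4 - 3)**2)**2 = (2*1**2)**2 = (2*1)**2 = 2**2 = 4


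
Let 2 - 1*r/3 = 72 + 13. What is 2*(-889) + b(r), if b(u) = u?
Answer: -2027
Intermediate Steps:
r = -249 (r = 6 - 3*(72 + 13) = 6 - 3*85 = 6 - 255 = -249)
2*(-889) + b(r) = 2*(-889) - 249 = -1778 - 249 = -2027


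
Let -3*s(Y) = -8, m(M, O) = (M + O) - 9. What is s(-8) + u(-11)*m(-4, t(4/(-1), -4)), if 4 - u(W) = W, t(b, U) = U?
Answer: -757/3 ≈ -252.33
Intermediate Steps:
u(W) = 4 - W
m(M, O) = -9 + M + O
s(Y) = 8/3 (s(Y) = -⅓*(-8) = 8/3)
s(-8) + u(-11)*m(-4, t(4/(-1), -4)) = 8/3 + (4 - 1*(-11))*(-9 - 4 - 4) = 8/3 + (4 + 11)*(-17) = 8/3 + 15*(-17) = 8/3 - 255 = -757/3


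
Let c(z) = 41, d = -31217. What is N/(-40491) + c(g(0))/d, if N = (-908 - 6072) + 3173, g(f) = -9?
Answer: 13020332/140445283 ≈ 0.092708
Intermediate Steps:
N = -3807 (N = -6980 + 3173 = -3807)
N/(-40491) + c(g(0))/d = -3807/(-40491) + 41/(-31217) = -3807*(-1/40491) + 41*(-1/31217) = 423/4499 - 41/31217 = 13020332/140445283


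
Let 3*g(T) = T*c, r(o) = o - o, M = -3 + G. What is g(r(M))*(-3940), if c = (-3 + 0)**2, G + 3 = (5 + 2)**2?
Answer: 0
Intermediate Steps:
G = 46 (G = -3 + (5 + 2)**2 = -3 + 7**2 = -3 + 49 = 46)
c = 9 (c = (-3)**2 = 9)
M = 43 (M = -3 + 46 = 43)
r(o) = 0
g(T) = 3*T (g(T) = (T*9)/3 = (9*T)/3 = 3*T)
g(r(M))*(-3940) = (3*0)*(-3940) = 0*(-3940) = 0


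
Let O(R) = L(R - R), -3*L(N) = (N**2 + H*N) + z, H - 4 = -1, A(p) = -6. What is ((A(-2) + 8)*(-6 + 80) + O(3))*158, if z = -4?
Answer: 70784/3 ≈ 23595.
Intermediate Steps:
H = 3 (H = 4 - 1 = 3)
L(N) = 4/3 - N - N**2/3 (L(N) = -((N**2 + 3*N) - 4)/3 = -(-4 + N**2 + 3*N)/3 = 4/3 - N - N**2/3)
O(R) = 4/3 (O(R) = 4/3 - (R - R) - (R - R)**2/3 = 4/3 - 1*0 - 1/3*0**2 = 4/3 + 0 - 1/3*0 = 4/3 + 0 + 0 = 4/3)
((A(-2) + 8)*(-6 + 80) + O(3))*158 = ((-6 + 8)*(-6 + 80) + 4/3)*158 = (2*74 + 4/3)*158 = (148 + 4/3)*158 = (448/3)*158 = 70784/3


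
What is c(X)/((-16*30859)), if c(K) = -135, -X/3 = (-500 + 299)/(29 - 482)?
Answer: 135/493744 ≈ 0.00027342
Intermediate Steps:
X = -201/151 (X = -3*(-500 + 299)/(29 - 482) = -(-603)/(-453) = -(-603)*(-1)/453 = -3*67/151 = -201/151 ≈ -1.3311)
c(X)/((-16*30859)) = -135/((-16*30859)) = -135/(-493744) = -135*(-1/493744) = 135/493744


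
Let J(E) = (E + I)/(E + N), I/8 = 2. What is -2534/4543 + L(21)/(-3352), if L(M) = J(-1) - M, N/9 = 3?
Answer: -31204405/56561648 ≈ -0.55169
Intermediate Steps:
N = 27 (N = 9*3 = 27)
I = 16 (I = 8*2 = 16)
J(E) = (16 + E)/(27 + E) (J(E) = (E + 16)/(E + 27) = (16 + E)/(27 + E))
L(M) = 15/26 - M (L(M) = (16 - 1)/(27 - 1) - M = 15/26 - M)
-2534/4543 + L(21)/(-3352) = -2534/4543 + (15/26 - 1*21)/(-3352) = -2534*1/4543 + (15/26 - 21)*(-1/3352) = -362/649 - 531/26*(-1/3352) = -362/649 + 531/87152 = -31204405/56561648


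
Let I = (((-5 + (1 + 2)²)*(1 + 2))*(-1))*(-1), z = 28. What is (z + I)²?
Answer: 1600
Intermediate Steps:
I = 12 (I = (((-5 + 3²)*3)*(-1))*(-1) = (((-5 + 9)*3)*(-1))*(-1) = ((4*3)*(-1))*(-1) = (12*(-1))*(-1) = -12*(-1) = 12)
(z + I)² = (28 + 12)² = 40² = 1600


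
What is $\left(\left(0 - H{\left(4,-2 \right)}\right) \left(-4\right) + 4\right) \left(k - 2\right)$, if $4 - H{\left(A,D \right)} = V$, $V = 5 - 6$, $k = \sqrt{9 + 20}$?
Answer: $-48 + 24 \sqrt{29} \approx 81.244$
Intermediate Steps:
$k = \sqrt{29} \approx 5.3852$
$V = -1$ ($V = 5 - 6 = -1$)
$H{\left(A,D \right)} = 5$ ($H{\left(A,D \right)} = 4 - -1 = 4 + 1 = 5$)
$\left(\left(0 - H{\left(4,-2 \right)}\right) \left(-4\right) + 4\right) \left(k - 2\right) = \left(\left(0 - 5\right) \left(-4\right) + 4\right) \left(\sqrt{29} - 2\right) = \left(\left(0 - 5\right) \left(-4\right) + 4\right) \left(-2 + \sqrt{29}\right) = \left(\left(-5\right) \left(-4\right) + 4\right) \left(-2 + \sqrt{29}\right) = \left(20 + 4\right) \left(-2 + \sqrt{29}\right) = 24 \left(-2 + \sqrt{29}\right) = -48 + 24 \sqrt{29}$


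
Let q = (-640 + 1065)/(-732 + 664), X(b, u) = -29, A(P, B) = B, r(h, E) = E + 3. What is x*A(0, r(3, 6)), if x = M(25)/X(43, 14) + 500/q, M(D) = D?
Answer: -21105/29 ≈ -727.76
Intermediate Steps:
r(h, E) = 3 + E
q = -25/4 (q = 425/(-68) = 425*(-1/68) = -25/4 ≈ -6.2500)
x = -2345/29 (x = 25/(-29) + 500/(-25/4) = 25*(-1/29) + 500*(-4/25) = -25/29 - 80 = -2345/29 ≈ -80.862)
x*A(0, r(3, 6)) = -2345*(3 + 6)/29 = -2345/29*9 = -21105/29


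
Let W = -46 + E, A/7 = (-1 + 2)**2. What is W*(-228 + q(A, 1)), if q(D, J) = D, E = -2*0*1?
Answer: 10166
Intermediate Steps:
A = 7 (A = 7*(-1 + 2)**2 = 7*1**2 = 7*1 = 7)
E = 0 (E = 0*1 = 0)
W = -46 (W = -46 + 0 = -46)
W*(-228 + q(A, 1)) = -46*(-228 + 7) = -46*(-221) = 10166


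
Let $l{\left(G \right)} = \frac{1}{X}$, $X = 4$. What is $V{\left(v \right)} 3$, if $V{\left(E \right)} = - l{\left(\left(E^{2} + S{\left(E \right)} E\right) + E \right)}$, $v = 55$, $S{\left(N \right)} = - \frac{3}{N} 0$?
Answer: $- \frac{3}{4} \approx -0.75$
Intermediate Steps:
$S{\left(N \right)} = 0$
$l{\left(G \right)} = \frac{1}{4}$
$V{\left(E \right)} = - \frac{1}{4}$ ($V{\left(E \right)} = \left(-1\right) \frac{1}{4} = - \frac{1}{4}$)
$V{\left(v \right)} 3 = \left(- \frac{1}{4}\right) 3 = - \frac{3}{4}$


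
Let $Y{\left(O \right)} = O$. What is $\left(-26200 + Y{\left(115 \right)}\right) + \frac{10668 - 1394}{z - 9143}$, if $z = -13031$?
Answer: $- \frac{289209032}{11087} \approx -26085.0$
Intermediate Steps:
$\left(-26200 + Y{\left(115 \right)}\right) + \frac{10668 - 1394}{z - 9143} = \left(-26200 + 115\right) + \frac{10668 - 1394}{-13031 - 9143} = -26085 + \frac{9274}{-22174} = -26085 + 9274 \left(- \frac{1}{22174}\right) = -26085 - \frac{4637}{11087} = - \frac{289209032}{11087}$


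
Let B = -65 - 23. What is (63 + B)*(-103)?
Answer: 2575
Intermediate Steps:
B = -88
(63 + B)*(-103) = (63 - 88)*(-103) = -25*(-103) = 2575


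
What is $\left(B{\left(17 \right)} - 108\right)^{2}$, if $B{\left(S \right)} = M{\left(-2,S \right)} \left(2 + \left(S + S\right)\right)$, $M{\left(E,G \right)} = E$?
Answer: $32400$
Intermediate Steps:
$B{\left(S \right)} = -4 - 4 S$ ($B{\left(S \right)} = - 2 \left(2 + \left(S + S\right)\right) = - 2 \left(2 + 2 S\right) = -4 - 4 S$)
$\left(B{\left(17 \right)} - 108\right)^{2} = \left(\left(-4 - 68\right) - 108\right)^{2} = \left(-72 - 108\right)^{2} = \left(-180\right)^{2} = 32400$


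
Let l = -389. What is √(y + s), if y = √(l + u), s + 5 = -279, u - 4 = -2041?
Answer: √(-284 + I*√2426) ≈ 1.4559 + 16.915*I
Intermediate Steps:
u = -2037 (u = 4 - 2041 = -2037)
s = -284 (s = -5 - 279 = -284)
y = I*√2426 (y = √(-389 - 2037) = √(-2426) = I*√2426 ≈ 49.254*I)
√(y + s) = √(I*√2426 - 284) = √(-284 + I*√2426)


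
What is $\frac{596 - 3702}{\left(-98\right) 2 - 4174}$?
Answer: $\frac{1553}{2185} \approx 0.71076$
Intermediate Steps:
$\frac{596 - 3702}{\left(-98\right) 2 - 4174} = - \frac{3106}{-196 - 4174} = - \frac{3106}{-4370} = \left(-3106\right) \left(- \frac{1}{4370}\right) = \frac{1553}{2185}$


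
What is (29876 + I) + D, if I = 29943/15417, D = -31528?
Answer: -942183/571 ≈ -1650.1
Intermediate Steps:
I = 1109/571 (I = 29943*(1/15417) = 1109/571 ≈ 1.9422)
(29876 + I) + D = (29876 + 1109/571) - 31528 = 17060305/571 - 31528 = -942183/571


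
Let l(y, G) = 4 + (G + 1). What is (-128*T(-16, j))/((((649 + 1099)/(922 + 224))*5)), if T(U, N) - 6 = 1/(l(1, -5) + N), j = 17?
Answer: -3777216/37145 ≈ -101.69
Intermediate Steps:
l(y, G) = 5 + G (l(y, G) = 4 + (1 + G) = 5 + G)
T(U, N) = 6 + 1/N (T(U, N) = 6 + 1/((5 - 5) + N) = 6 + 1/(0 + N) = 6 + 1/N)
(-128*T(-16, j))/((((649 + 1099)/(922 + 224))*5)) = (-128*(6 + 1/17))/((((649 + 1099)/(922 + 224))*5)) = (-128*(6 + 1/17))/(((1748/1146)*5)) = (-128*103/17)/(((1748*(1/1146))*5)) = -13184/(17*((874/573)*5)) = -13184/(17*4370/573) = -13184/17*573/4370 = -3777216/37145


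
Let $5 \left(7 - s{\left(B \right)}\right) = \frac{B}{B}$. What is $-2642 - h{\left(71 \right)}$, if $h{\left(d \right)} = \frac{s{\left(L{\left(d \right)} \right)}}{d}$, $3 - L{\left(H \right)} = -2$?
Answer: $- \frac{937944}{355} \approx -2642.1$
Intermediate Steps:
$L{\left(H \right)} = 5$ ($L{\left(H \right)} = 3 - -2 = 3 + 2 = 5$)
$s{\left(B \right)} = \frac{34}{5}$ ($s{\left(B \right)} = 7 - \frac{B \frac{1}{B}}{5} = 7 - \frac{1}{5} = \frac{34}{5}$)
$h{\left(d \right)} = \frac{34}{5 d}$
$-2642 - h{\left(71 \right)} = -2642 - \frac{34}{5 \cdot 71} = -2642 - \frac{34}{5} \cdot \frac{1}{71} = -2642 - \frac{34}{355} = - \frac{937944}{355}$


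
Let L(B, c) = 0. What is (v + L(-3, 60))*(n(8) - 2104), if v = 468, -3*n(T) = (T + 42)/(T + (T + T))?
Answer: -984997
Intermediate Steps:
n(T) = -(42 + T)/(9*T) (n(T) = -(T + 42)/(3*(T + (T + T))) = -(42 + T)/(3*(T + 2*T)) = -(42 + T)/(3*(3*T)) = -(42 + T)*1/(3*T)/3 = -(42 + T)/(9*T))
(v + L(-3, 60))*(n(8) - 2104) = (468 + 0)*((1/9)*(-42 - 1*8)/8 - 2104) = 468*((1/9)*(1/8)*(-42 - 8) - 2104) = 468*((1/9)*(1/8)*(-50) - 2104) = 468*(-25/36 - 2104) = 468*(-75769/36) = -984997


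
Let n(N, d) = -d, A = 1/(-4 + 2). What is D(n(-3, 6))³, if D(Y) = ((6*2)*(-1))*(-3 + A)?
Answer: 74088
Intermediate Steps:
A = -½ (A = 1/(-2) = -½ ≈ -0.50000)
D(Y) = 42 (D(Y) = ((6*2)*(-1))*(-3 - ½) = (12*(-1))*(-7/2) = -12*(-7/2) = 42)
D(n(-3, 6))³ = 42³ = 74088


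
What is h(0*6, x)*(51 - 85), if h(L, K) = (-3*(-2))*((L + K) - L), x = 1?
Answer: -204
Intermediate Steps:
h(L, K) = 6*K (h(L, K) = 6*((K + L) - L) = 6*K)
h(0*6, x)*(51 - 85) = (6*1)*(51 - 85) = 6*(-34) = -204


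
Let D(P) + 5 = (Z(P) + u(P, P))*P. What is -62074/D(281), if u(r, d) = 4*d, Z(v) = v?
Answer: -31037/197400 ≈ -0.15723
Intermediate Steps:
D(P) = -5 + 5*P**2 (D(P) = -5 + (P + 4*P)*P = -5 + (5*P)*P = -5 + 5*P**2)
-62074/D(281) = -62074/(-5 + 5*281**2) = -62074/(-5 + 5*78961) = -62074/(-5 + 394805) = -62074/394800 = -62074*1/394800 = -31037/197400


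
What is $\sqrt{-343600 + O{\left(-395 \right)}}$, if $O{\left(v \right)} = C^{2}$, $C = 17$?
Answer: $19 i \sqrt{951} \approx 585.93 i$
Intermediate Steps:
$O{\left(v \right)} = 289$ ($O{\left(v \right)} = 17^{2} = 289$)
$\sqrt{-343600 + O{\left(-395 \right)}} = \sqrt{-343600 + 289} = \sqrt{-343311} = 19 i \sqrt{951}$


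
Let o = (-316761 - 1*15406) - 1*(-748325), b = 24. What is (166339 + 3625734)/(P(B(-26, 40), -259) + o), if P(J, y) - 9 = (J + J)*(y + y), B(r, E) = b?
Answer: 3792073/391303 ≈ 9.6909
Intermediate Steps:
B(r, E) = 24
P(J, y) = 9 + 4*J*y (P(J, y) = 9 + (J + J)*(y + y) = 9 + (2*J)*(2*y) = 9 + 4*J*y)
o = 416158 (o = (-316761 - 15406) + 748325 = -332167 + 748325 = 416158)
(166339 + 3625734)/(P(B(-26, 40), -259) + o) = (166339 + 3625734)/((9 + 4*24*(-259)) + 416158) = 3792073/((9 - 24864) + 416158) = 3792073/(-24855 + 416158) = 3792073/391303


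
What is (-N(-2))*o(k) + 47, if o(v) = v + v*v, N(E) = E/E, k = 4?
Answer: 27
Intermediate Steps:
N(E) = 1
o(v) = v + v**2
(-N(-2))*o(k) + 47 = (-1*1)*(4*(1 + 4)) + 47 = -4*5 + 47 = -1*20 + 47 = -20 + 47 = 27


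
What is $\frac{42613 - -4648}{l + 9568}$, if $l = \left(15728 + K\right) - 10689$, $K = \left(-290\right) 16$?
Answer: $\frac{47261}{9967} \approx 4.7417$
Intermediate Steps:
$K = -4640$
$l = 399$ ($l = \left(15728 - 4640\right) - 10689 = 11088 - 10689 = 399$)
$\frac{42613 - -4648}{l + 9568} = \frac{42613 - -4648}{399 + 9568} = \frac{42613 + \left(-5623 + 10271\right)}{9967} = \left(42613 + 4648\right) \frac{1}{9967} = 47261 \cdot \frac{1}{9967} = \frac{47261}{9967}$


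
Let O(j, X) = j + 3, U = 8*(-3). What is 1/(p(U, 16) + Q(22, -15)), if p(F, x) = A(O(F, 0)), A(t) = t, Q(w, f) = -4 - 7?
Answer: -1/32 ≈ -0.031250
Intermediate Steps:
Q(w, f) = -11
U = -24
O(j, X) = 3 + j
p(F, x) = 3 + F
1/(p(U, 16) + Q(22, -15)) = 1/((3 - 24) - 11) = 1/(-21 - 11) = 1/(-32) = -1/32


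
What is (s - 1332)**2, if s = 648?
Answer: 467856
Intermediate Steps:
(s - 1332)**2 = (648 - 1332)**2 = (-684)**2 = 467856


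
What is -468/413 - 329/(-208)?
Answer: 38533/85904 ≈ 0.44856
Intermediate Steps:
-468/413 - 329/(-208) = -468*1/413 - 329*(-1/208) = -468/413 + 329/208 = 38533/85904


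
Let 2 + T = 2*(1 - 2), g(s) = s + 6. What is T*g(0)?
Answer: -24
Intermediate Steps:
g(s) = 6 + s
T = -4 (T = -2 + 2*(1 - 2) = -2 + 2*(-1) = -2 - 2 = -4)
T*g(0) = -4*(6 + 0) = -4*6 = -24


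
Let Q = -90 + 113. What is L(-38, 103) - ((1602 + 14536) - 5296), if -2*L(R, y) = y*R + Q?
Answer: -17793/2 ≈ -8896.5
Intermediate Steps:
Q = 23
L(R, y) = -23/2 - R*y/2 (L(R, y) = -(y*R + 23)/2 = -(R*y + 23)/2 = -(23 + R*y)/2 = -23/2 - R*y/2)
L(-38, 103) - ((1602 + 14536) - 5296) = (-23/2 - 1/2*(-38)*103) - ((1602 + 14536) - 5296) = (-23/2 + 1957) - (16138 - 5296) = 3891/2 - 1*10842 = 3891/2 - 10842 = -17793/2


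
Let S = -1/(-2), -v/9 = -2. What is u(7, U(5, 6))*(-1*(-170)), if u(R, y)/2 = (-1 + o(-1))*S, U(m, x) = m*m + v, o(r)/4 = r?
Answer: -850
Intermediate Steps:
v = 18 (v = -9*(-2) = 18)
o(r) = 4*r
S = ½ (S = -1*(-½) = ½ ≈ 0.50000)
U(m, x) = 18 + m² (U(m, x) = m*m + 18 = m² + 18 = 18 + m²)
u(R, y) = -5 (u(R, y) = 2*((-1 + 4*(-1))*(½)) = 2*((-1 - 4)*(½)) = 2*(-5*½) = 2*(-5/2) = -5)
u(7, U(5, 6))*(-1*(-170)) = -(-5)*(-170) = -5*170 = -850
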